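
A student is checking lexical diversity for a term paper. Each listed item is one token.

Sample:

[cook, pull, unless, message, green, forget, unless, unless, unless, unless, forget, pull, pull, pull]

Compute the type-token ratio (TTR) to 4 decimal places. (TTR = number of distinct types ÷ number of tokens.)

0.4286

N = 14 tokens, V = 6 types.
TTR = V / N = 6 / 14 = 0.4286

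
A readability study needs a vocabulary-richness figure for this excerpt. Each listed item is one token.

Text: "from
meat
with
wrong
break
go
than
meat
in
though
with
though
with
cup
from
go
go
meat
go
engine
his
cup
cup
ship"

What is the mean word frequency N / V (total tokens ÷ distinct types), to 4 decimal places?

1.8462

N = 24 tokens, V = 13 types.
Mean frequency = N / V = 24 / 13 = 1.8462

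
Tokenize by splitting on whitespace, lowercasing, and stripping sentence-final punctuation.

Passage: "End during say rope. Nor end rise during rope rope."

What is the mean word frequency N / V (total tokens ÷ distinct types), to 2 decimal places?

1.67

N = 10 tokens, V = 6 types.
Mean frequency = N / V = 10 / 6 = 1.67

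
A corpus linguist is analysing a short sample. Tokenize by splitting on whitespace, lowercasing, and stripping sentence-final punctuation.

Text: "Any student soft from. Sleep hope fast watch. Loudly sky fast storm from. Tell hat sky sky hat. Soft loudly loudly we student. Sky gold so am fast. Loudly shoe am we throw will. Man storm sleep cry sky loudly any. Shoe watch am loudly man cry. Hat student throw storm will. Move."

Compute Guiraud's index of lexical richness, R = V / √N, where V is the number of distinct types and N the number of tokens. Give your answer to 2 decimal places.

3.16

N = 53, V = 23.
√N = 7.280110
R = 23 / 7.280110 = 3.16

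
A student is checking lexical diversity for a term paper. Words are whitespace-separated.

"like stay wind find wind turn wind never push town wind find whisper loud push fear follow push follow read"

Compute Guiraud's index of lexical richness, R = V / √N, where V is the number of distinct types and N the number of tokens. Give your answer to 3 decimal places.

N = 20, V = 13.
√N = 4.472136
R = 13 / 4.472136 = 2.907

2.907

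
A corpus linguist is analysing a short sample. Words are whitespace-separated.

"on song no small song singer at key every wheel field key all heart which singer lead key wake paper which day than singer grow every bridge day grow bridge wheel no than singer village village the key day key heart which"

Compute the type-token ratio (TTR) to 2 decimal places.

0.52

N = 42 tokens, V = 22 types.
TTR = V / N = 22 / 42 = 0.52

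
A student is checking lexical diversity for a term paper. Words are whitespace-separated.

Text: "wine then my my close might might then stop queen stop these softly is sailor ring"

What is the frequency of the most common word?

Frequencies: then:2, my:2, might:2, stop:2, wine:1, close:1, queen:1, these:1, softly:1, is:1, sailor:1, ring:1
Most common: 'then' with frequency 2.

2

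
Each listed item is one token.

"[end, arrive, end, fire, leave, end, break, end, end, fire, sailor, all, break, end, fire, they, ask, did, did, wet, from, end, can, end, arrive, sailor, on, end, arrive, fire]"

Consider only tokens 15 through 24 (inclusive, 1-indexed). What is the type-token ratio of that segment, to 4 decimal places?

0.8000

Segment tokens 15–24: fire, they, ask, did, did, wet, from, end, can, end
Segment N = 10, segment V = 8.
TTR = 8 / 10 = 0.8000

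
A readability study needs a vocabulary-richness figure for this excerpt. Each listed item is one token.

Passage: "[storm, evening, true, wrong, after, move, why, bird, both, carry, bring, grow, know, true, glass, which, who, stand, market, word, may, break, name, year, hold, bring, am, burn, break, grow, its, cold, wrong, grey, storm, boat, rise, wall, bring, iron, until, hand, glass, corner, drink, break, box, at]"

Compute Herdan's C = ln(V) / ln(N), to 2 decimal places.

N = 48, V = 39.
ln(V) = 3.663562, ln(N) = 3.871201
C = 3.663562 / 3.871201 = 0.95

0.95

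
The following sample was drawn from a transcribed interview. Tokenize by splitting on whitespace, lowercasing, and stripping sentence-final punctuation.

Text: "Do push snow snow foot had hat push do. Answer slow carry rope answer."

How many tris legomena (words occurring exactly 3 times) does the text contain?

0

Frequencies: do:2, push:2, snow:2, answer:2, foot:1, had:1, hat:1, slow:1, carry:1, rope:1
Words with frequency 3: (none)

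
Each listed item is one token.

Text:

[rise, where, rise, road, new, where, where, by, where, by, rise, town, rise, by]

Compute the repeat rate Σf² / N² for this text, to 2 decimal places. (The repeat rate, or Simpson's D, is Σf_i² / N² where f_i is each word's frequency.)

0.22

Frequencies: rise:4, where:4, by:3, road:1, new:1, town:1
Σf² = 44; N² = 196
Repeat rate = 44 / 196 = 0.22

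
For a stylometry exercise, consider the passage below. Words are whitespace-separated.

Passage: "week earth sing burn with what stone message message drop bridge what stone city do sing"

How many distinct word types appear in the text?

Distinct types: {bridge, burn, city, do, drop, earth, message, sing, stone, week, what, with}
V = 12

12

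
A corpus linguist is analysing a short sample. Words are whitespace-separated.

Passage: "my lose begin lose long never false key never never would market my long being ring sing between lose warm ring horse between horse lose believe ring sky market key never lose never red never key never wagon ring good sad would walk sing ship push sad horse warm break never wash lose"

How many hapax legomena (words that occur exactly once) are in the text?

Frequencies: never:8, lose:6, ring:4, key:3, horse:3, my:2, long:2, would:2, market:2, sing:2, between:2, warm:2, sad:2, begin:1, false:1, being:1, believe:1, sky:1, red:1, wagon:1, … (6 more, each freq 1)
Hapax (freq=1): begin, being, believe, break, false, good, push, red, ship, sky, wagon, walk, wash

13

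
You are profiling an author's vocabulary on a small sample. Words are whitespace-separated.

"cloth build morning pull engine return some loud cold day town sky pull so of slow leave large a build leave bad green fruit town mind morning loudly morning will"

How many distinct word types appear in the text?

Distinct types: {a, bad, build, cloth, cold, day, engine, fruit, green, large, leave, loud, loudly, mind, morning, of, pull, return, sky, slow, so, some, town, will}
V = 24

24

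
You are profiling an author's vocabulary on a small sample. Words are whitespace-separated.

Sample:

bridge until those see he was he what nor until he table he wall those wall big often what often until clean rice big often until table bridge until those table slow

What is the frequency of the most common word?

Frequencies: until:5, he:4, those:3, table:3, often:3, bridge:2, what:2, wall:2, big:2, see:1, was:1, nor:1, clean:1, rice:1, slow:1
Most common: 'until' with frequency 5.

5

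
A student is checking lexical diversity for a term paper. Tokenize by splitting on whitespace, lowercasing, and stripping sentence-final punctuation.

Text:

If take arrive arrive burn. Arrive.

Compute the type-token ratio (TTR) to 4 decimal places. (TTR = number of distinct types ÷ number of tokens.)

0.6667

N = 6 tokens, V = 4 types.
TTR = V / N = 4 / 6 = 0.6667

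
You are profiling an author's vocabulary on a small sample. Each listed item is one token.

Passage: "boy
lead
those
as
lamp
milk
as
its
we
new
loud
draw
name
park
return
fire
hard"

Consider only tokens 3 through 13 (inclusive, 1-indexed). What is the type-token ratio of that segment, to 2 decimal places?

Segment tokens 3–13: those, as, lamp, milk, as, its, we, new, loud, draw, name
Segment N = 11, segment V = 10.
TTR = 10 / 11 = 0.91

0.91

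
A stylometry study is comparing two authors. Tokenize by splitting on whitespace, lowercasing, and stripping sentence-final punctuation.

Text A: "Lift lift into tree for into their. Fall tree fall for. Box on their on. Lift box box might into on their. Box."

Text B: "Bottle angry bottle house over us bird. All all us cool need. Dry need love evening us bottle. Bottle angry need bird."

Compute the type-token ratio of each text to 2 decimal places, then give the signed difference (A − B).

TTR(A) = 9/23 = 0.39
TTR(B) = 12/22 = 0.55
Difference = 0.39 − 0.55 = -0.16

-0.16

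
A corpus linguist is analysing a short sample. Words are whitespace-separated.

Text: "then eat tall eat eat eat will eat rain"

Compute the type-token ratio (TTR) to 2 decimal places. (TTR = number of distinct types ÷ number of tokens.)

N = 9 tokens, V = 5 types.
TTR = V / N = 5 / 9 = 0.56

0.56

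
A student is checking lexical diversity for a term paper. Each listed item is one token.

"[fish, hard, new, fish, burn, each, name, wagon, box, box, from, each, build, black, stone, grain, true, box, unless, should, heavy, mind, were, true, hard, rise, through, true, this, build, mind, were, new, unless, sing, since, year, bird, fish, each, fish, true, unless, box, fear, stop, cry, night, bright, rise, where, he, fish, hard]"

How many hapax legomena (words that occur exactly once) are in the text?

Frequencies: fish:5, box:4, true:4, hard:3, each:3, unless:3, new:2, build:2, mind:2, were:2, rise:2, burn:1, name:1, wagon:1, from:1, black:1, stone:1, grain:1, should:1, heavy:1, … (13 more, each freq 1)
Hapax (freq=1): bird, black, bright, burn, cry, fear, from, grain, he, heavy, name, night, should, since, sing, stone, stop, this, through, wagon, where, year

22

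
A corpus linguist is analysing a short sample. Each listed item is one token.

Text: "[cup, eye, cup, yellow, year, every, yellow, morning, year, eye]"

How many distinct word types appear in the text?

Distinct types: {cup, every, eye, morning, year, yellow}
V = 6

6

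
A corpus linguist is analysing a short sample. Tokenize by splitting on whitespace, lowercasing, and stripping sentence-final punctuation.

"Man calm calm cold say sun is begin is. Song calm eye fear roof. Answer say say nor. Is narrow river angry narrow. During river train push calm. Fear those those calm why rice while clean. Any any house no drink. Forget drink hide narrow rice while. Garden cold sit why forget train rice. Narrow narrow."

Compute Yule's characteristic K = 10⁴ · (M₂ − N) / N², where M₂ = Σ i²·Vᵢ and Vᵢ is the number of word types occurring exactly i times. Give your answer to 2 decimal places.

248.72

Frequencies: calm:5, narrow:5, say:3, is:3, rice:3, cold:2, fear:2, river:2, train:2, those:2, why:2, while:2, any:2, drink:2, forget:2, man:1, sun:1, begin:1, song:1, eye:1, … (12 more, each freq 1)
N = 56. Frequency spectrum: V_1=17, V_2=10, V_3=3, V_5=2
M₂ = 1²·17 + 2²·10 + 3²·3 + 5²·2 = 134
K = 10000 × (134 − 56) / 56² = 248.72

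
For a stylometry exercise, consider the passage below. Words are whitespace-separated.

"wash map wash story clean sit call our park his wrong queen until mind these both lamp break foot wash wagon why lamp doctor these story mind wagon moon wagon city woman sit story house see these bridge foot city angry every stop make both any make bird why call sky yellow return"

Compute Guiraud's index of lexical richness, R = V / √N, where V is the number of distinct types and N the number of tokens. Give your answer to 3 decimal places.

4.945

N = 53, V = 36.
√N = 7.280110
R = 36 / 7.280110 = 4.945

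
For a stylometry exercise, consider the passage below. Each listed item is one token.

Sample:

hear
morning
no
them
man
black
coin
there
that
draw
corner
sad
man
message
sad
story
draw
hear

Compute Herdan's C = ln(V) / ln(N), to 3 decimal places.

N = 18, V = 14.
ln(V) = 2.639057, ln(N) = 2.890372
C = 2.639057 / 2.890372 = 0.913

0.913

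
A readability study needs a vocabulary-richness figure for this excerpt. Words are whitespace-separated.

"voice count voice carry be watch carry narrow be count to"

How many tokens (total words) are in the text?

11

Tokens: voice, count, voice, carry, be, watch, carry, narrow, be, count, to
N = 11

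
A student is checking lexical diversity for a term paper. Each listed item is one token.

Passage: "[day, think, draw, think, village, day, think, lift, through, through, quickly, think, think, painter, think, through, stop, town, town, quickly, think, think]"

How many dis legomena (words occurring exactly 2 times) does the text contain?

3

Frequencies: think:8, through:3, day:2, quickly:2, town:2, draw:1, village:1, lift:1, painter:1, stop:1
Words with frequency 2: day, quickly, town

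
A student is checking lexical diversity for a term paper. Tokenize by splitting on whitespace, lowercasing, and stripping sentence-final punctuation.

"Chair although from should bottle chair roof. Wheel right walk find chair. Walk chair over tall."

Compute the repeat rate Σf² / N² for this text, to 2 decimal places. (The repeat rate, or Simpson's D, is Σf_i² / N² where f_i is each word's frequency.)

Frequencies: chair:4, walk:2, although:1, from:1, should:1, bottle:1, roof:1, wheel:1, right:1, find:1, over:1, tall:1
Σf² = 30; N² = 256
Repeat rate = 30 / 256 = 0.12

0.12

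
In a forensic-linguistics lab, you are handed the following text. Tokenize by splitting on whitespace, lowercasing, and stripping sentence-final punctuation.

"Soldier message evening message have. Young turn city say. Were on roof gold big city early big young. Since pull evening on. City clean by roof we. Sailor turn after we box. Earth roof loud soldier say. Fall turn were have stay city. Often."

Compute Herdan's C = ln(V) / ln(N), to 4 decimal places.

N = 44, V = 27.
ln(V) = 3.295837, ln(N) = 3.784190
C = 3.295837 / 3.784190 = 0.8709

0.8709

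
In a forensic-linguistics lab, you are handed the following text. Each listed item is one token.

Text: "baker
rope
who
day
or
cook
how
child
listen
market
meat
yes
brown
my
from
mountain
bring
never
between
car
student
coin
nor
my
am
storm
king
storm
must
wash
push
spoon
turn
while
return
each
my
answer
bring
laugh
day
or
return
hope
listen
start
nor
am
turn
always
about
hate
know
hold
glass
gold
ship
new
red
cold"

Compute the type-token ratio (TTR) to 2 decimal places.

0.82

N = 60 tokens, V = 49 types.
TTR = V / N = 49 / 60 = 0.82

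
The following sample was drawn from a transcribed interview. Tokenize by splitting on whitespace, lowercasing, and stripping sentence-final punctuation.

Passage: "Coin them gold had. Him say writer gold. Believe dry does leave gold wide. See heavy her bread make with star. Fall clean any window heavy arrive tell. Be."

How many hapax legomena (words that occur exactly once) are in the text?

24

Frequencies: gold:3, heavy:2, coin:1, them:1, had:1, him:1, say:1, writer:1, believe:1, dry:1, does:1, leave:1, wide:1, see:1, her:1, bread:1, make:1, with:1, star:1, fall:1, … (6 more, each freq 1)
Hapax (freq=1): any, arrive, be, believe, bread, clean, coin, does, dry, fall, had, her, him, leave, make, say, see, star, tell, them, wide, window, with, writer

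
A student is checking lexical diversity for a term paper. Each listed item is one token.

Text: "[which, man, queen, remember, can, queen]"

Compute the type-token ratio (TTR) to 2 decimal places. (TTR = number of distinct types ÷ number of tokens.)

0.83

N = 6 tokens, V = 5 types.
TTR = V / N = 5 / 6 = 0.83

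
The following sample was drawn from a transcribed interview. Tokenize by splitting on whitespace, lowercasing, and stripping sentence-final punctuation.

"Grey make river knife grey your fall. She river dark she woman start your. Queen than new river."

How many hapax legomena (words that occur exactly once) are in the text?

Frequencies: river:3, grey:2, your:2, she:2, make:1, knife:1, fall:1, dark:1, woman:1, start:1, queen:1, than:1, new:1
Hapax (freq=1): dark, fall, knife, make, new, queen, start, than, woman

9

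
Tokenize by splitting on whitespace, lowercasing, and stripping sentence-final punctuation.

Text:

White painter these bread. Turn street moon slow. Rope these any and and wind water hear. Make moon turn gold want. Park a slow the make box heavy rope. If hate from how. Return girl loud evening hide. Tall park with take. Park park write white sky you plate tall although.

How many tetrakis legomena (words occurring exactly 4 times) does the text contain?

Frequencies: park:4, white:2, these:2, turn:2, moon:2, slow:2, rope:2, and:2, make:2, tall:2, painter:1, bread:1, street:1, any:1, wind:1, water:1, hear:1, gold:1, want:1, a:1, … (19 more, each freq 1)
Words with frequency 4: park

1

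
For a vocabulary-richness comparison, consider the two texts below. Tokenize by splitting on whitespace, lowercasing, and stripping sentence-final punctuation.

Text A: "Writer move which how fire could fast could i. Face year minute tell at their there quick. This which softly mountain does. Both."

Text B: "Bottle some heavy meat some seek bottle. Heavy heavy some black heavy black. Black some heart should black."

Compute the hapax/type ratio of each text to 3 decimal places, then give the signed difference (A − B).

0.405

A: hapax=19, V=21, ratio=0.905
B: hapax=4, V=8, ratio=0.500
Difference = 0.905 − 0.500 = 0.405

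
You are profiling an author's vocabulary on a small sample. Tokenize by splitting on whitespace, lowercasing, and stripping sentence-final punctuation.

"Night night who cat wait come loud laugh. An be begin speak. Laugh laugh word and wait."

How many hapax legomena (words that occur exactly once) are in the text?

10

Frequencies: laugh:3, night:2, wait:2, who:1, cat:1, come:1, loud:1, an:1, be:1, begin:1, speak:1, word:1, and:1
Hapax (freq=1): an, and, be, begin, cat, come, loud, speak, who, word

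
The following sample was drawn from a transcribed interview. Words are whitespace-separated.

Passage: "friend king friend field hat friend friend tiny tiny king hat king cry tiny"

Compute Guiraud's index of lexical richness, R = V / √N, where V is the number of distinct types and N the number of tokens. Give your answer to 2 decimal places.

1.60

N = 14, V = 6.
√N = 3.741657
R = 6 / 3.741657 = 1.60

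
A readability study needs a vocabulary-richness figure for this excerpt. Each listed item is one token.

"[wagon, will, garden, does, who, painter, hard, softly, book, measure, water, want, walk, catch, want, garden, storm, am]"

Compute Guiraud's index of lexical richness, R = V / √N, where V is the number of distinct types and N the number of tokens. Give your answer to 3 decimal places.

N = 18, V = 16.
√N = 4.242641
R = 16 / 4.242641 = 3.771

3.771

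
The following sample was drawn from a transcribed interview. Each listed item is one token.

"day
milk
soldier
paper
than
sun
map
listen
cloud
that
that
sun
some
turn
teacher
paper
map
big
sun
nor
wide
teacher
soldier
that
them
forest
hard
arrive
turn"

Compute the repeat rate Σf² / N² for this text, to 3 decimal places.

0.061

Frequencies: sun:3, that:3, soldier:2, paper:2, map:2, turn:2, teacher:2, day:1, milk:1, than:1, listen:1, cloud:1, some:1, big:1, nor:1, wide:1, them:1, forest:1, hard:1, arrive:1
Σf² = 51; N² = 841
Repeat rate = 51 / 841 = 0.061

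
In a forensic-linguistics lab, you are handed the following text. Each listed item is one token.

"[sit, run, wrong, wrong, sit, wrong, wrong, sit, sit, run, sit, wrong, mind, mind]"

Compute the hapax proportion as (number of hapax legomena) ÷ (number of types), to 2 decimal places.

0.00

Frequencies: sit:5, wrong:5, run:2, mind:2
Hapax count = 0; type count = 4.
Ratio = 0 / 4 = 0.00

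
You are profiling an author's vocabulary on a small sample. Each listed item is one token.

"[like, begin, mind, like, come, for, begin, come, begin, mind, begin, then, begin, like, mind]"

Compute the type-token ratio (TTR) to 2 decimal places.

0.40

N = 15 tokens, V = 6 types.
TTR = V / N = 6 / 15 = 0.40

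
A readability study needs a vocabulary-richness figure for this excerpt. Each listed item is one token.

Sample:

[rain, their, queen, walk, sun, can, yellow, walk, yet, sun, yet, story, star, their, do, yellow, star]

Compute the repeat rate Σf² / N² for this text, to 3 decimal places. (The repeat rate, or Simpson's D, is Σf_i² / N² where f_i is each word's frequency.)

Frequencies: their:2, walk:2, sun:2, yellow:2, yet:2, star:2, rain:1, queen:1, can:1, story:1, do:1
Σf² = 29; N² = 289
Repeat rate = 29 / 289 = 0.100

0.100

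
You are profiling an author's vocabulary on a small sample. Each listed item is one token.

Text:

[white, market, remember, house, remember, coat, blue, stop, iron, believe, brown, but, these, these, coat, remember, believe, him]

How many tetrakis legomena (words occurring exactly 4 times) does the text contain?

Frequencies: remember:3, coat:2, believe:2, these:2, white:1, market:1, house:1, blue:1, stop:1, iron:1, brown:1, but:1, him:1
Words with frequency 4: (none)

0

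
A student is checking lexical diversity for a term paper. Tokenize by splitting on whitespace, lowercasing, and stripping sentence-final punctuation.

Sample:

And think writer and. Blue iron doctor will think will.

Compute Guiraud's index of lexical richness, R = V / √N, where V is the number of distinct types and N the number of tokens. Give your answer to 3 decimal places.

N = 10, V = 7.
√N = 3.162278
R = 7 / 3.162278 = 2.214

2.214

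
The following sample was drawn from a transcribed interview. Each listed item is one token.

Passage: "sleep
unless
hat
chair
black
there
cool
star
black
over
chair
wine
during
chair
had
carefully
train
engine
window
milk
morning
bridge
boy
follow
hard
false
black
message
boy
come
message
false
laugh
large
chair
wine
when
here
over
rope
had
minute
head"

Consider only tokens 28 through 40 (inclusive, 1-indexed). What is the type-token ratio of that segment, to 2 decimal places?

0.92

Segment tokens 28–40: message, boy, come, message, false, laugh, large, chair, wine, when, here, over, rope
Segment N = 13, segment V = 12.
TTR = 12 / 13 = 0.92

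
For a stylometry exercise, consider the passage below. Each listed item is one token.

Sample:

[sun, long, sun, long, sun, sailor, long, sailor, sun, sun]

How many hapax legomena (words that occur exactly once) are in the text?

0

Frequencies: sun:5, long:3, sailor:2
Hapax (freq=1): (none)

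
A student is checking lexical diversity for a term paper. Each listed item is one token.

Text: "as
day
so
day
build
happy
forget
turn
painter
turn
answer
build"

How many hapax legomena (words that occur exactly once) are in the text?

Frequencies: day:2, build:2, turn:2, as:1, so:1, happy:1, forget:1, painter:1, answer:1
Hapax (freq=1): answer, as, forget, happy, painter, so

6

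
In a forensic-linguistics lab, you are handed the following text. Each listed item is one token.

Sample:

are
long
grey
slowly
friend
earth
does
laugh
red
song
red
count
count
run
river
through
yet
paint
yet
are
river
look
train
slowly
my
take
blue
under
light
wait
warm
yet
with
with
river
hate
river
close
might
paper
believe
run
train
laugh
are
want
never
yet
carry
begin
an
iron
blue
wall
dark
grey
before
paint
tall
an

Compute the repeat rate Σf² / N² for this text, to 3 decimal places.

0.031

Frequencies: river:4, yet:4, are:3, grey:2, slowly:2, laugh:2, red:2, count:2, run:2, paint:2, train:2, blue:2, with:2, an:2, long:1, friend:1, earth:1, does:1, song:1, through:1, … (21 more, each freq 1)
Σf² = 112; N² = 3600
Repeat rate = 112 / 3600 = 0.031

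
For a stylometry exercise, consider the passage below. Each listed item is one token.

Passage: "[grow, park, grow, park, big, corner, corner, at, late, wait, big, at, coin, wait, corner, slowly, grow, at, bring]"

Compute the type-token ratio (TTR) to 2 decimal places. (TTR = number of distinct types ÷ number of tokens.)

0.53

N = 19 tokens, V = 10 types.
TTR = V / N = 10 / 19 = 0.53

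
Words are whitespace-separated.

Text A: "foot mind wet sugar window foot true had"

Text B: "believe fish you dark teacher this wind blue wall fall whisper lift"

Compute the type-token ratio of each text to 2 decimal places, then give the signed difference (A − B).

-0.12

TTR(A) = 7/8 = 0.88
TTR(B) = 12/12 = 1.00
Difference = 0.88 − 1.00 = -0.12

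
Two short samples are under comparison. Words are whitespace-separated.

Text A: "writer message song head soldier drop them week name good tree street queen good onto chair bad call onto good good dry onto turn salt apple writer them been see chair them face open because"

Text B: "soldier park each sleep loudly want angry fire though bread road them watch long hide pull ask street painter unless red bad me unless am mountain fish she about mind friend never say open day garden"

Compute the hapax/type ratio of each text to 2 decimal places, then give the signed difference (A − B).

A: hapax=21, V=26, ratio=0.81
B: hapax=34, V=35, ratio=0.97
Difference = 0.81 − 0.97 = -0.16

-0.16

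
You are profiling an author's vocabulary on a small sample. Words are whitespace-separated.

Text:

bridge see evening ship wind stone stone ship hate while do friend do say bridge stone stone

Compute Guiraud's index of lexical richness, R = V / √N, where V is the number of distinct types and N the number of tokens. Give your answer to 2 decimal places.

2.67

N = 17, V = 11.
√N = 4.123106
R = 11 / 4.123106 = 2.67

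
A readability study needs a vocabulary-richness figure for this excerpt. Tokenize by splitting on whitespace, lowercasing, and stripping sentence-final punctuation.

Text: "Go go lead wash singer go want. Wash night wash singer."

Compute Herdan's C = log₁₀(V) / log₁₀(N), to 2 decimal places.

N = 11, V = 6.
log₁₀(V) = 0.778151, log₁₀(N) = 1.041393
C = 0.778151 / 1.041393 = 0.75

0.75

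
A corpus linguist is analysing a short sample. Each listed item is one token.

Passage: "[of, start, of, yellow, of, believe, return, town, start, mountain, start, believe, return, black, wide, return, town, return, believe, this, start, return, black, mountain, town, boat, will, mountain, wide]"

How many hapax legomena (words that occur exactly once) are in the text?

4

Frequencies: return:5, start:4, of:3, believe:3, town:3, mountain:3, black:2, wide:2, yellow:1, this:1, boat:1, will:1
Hapax (freq=1): boat, this, will, yellow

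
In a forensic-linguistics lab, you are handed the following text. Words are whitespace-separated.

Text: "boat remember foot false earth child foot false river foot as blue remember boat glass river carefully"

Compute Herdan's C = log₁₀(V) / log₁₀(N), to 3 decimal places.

0.846

N = 17, V = 11.
log₁₀(V) = 1.041393, log₁₀(N) = 1.230449
C = 1.041393 / 1.230449 = 0.846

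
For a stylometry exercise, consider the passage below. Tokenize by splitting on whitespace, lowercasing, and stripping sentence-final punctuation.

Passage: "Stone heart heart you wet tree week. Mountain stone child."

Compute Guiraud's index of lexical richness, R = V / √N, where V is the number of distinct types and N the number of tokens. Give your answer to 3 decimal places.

N = 10, V = 8.
√N = 3.162278
R = 8 / 3.162278 = 2.530

2.530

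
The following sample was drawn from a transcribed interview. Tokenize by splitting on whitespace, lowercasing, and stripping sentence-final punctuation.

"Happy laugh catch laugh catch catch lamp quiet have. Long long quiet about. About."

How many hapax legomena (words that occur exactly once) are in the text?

3

Frequencies: catch:3, laugh:2, quiet:2, long:2, about:2, happy:1, lamp:1, have:1
Hapax (freq=1): happy, have, lamp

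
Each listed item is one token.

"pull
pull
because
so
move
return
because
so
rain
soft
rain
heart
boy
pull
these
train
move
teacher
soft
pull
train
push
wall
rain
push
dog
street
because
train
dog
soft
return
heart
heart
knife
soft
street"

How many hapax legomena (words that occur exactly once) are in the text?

Frequencies: pull:4, soft:4, because:3, rain:3, heart:3, train:3, so:2, move:2, return:2, push:2, dog:2, street:2, boy:1, these:1, teacher:1, wall:1, knife:1
Hapax (freq=1): boy, knife, teacher, these, wall

5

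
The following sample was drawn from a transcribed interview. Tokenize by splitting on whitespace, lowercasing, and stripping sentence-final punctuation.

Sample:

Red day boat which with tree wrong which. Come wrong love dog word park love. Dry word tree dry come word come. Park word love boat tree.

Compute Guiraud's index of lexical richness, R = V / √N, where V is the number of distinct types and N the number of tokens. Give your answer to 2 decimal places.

N = 27, V = 13.
√N = 5.196152
R = 13 / 5.196152 = 2.50

2.50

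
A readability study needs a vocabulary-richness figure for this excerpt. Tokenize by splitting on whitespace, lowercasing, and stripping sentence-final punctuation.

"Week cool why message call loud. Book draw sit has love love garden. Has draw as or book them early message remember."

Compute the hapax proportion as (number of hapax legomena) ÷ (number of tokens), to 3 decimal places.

Frequencies: message:2, book:2, draw:2, has:2, love:2, week:1, cool:1, why:1, call:1, loud:1, sit:1, garden:1, as:1, or:1, them:1, early:1, remember:1
Hapax count = 12; token count = 22.
Ratio = 12 / 22 = 0.545

0.545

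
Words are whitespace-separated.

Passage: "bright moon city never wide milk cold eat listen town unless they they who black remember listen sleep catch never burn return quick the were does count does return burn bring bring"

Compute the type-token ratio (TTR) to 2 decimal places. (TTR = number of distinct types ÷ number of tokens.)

N = 32 tokens, V = 25 types.
TTR = V / N = 25 / 32 = 0.78

0.78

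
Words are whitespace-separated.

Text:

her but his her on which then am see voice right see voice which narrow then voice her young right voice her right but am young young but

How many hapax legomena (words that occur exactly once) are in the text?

Frequencies: her:4, voice:4, but:3, right:3, young:3, which:2, then:2, am:2, see:2, his:1, on:1, narrow:1
Hapax (freq=1): his, narrow, on

3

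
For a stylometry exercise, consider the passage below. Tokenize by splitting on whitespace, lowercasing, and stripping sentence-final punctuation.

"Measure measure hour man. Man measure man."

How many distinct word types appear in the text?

Distinct types: {hour, man, measure}
V = 3

3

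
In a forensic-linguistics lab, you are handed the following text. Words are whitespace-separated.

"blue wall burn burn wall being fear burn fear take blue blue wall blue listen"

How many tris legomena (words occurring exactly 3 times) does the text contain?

2

Frequencies: blue:4, wall:3, burn:3, fear:2, being:1, take:1, listen:1
Words with frequency 3: burn, wall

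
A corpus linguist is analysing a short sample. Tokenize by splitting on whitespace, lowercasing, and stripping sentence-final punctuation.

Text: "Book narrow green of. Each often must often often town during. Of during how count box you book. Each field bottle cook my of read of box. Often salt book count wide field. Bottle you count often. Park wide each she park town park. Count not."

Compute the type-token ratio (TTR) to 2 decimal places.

N = 46 tokens, V = 23 types.
TTR = V / N = 23 / 46 = 0.50

0.50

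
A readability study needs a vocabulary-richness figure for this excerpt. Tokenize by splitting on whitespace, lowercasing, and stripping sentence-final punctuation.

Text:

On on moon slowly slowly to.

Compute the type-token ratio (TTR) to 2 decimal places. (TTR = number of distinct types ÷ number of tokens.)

N = 6 tokens, V = 4 types.
TTR = V / N = 4 / 6 = 0.67

0.67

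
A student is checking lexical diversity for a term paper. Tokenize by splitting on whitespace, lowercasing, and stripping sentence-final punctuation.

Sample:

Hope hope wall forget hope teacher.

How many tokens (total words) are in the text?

Tokens: hope, hope, wall, forget, hope, teacher
N = 6

6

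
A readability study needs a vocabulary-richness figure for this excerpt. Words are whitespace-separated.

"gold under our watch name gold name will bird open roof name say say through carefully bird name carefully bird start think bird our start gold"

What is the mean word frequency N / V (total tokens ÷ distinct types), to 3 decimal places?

N = 26 tokens, V = 14 types.
Mean frequency = N / V = 26 / 14 = 1.857

1.857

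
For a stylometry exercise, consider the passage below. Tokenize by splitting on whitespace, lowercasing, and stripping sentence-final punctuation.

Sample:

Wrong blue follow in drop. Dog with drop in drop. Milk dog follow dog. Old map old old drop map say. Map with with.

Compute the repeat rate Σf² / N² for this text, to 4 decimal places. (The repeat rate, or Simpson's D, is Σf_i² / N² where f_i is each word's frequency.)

0.1111

Frequencies: drop:4, dog:3, with:3, old:3, map:3, follow:2, in:2, wrong:1, blue:1, milk:1, say:1
Σf² = 64; N² = 576
Repeat rate = 64 / 576 = 0.1111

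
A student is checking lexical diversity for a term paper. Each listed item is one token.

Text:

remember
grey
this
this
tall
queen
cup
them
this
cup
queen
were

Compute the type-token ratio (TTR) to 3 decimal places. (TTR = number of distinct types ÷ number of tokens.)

N = 12 tokens, V = 8 types.
TTR = V / N = 8 / 12 = 0.667

0.667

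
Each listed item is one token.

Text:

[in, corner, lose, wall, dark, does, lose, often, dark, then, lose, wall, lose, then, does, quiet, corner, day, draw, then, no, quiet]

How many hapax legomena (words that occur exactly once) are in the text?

Frequencies: lose:4, then:3, corner:2, wall:2, dark:2, does:2, quiet:2, in:1, often:1, day:1, draw:1, no:1
Hapax (freq=1): day, draw, in, no, often

5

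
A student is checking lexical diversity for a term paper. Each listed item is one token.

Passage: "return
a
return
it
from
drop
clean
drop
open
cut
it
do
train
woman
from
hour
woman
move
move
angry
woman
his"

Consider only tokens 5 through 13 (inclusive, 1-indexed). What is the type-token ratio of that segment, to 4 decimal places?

0.8889

Segment tokens 5–13: from, drop, clean, drop, open, cut, it, do, train
Segment N = 9, segment V = 8.
TTR = 8 / 9 = 0.8889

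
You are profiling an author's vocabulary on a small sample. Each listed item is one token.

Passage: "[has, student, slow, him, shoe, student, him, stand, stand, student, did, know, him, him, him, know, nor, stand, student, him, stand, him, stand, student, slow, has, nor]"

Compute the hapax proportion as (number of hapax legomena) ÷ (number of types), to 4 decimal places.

Frequencies: him:7, student:5, stand:5, has:2, slow:2, know:2, nor:2, shoe:1, did:1
Hapax count = 2; type count = 9.
Ratio = 2 / 9 = 0.2222

0.2222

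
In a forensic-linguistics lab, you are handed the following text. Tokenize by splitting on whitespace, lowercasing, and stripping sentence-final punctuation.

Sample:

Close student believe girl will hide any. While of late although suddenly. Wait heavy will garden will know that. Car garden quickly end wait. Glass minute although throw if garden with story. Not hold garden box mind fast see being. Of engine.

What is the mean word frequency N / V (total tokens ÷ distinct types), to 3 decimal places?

1.235

N = 42 tokens, V = 34 types.
Mean frequency = N / V = 42 / 34 = 1.235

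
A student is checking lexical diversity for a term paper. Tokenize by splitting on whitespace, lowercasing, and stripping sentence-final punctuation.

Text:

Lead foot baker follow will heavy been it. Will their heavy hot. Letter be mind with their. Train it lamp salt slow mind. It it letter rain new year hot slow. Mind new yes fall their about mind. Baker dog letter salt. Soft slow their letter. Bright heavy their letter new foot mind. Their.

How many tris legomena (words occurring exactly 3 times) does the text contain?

Frequencies: their:6, letter:5, mind:5, it:4, heavy:3, slow:3, new:3, foot:2, baker:2, will:2, hot:2, salt:2, lead:1, follow:1, been:1, be:1, with:1, train:1, lamp:1, rain:1, … (7 more, each freq 1)
Words with frequency 3: heavy, new, slow

3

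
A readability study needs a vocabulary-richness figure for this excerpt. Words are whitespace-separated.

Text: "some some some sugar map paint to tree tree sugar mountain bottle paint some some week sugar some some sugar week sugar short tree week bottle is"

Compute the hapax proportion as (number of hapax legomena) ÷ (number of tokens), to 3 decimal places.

0.185

Frequencies: some:7, sugar:5, tree:3, week:3, paint:2, bottle:2, map:1, to:1, mountain:1, short:1, is:1
Hapax count = 5; token count = 27.
Ratio = 5 / 27 = 0.185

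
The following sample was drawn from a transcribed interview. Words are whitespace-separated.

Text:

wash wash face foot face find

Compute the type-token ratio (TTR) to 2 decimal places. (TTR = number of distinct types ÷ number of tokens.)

N = 6 tokens, V = 4 types.
TTR = V / N = 4 / 6 = 0.67

0.67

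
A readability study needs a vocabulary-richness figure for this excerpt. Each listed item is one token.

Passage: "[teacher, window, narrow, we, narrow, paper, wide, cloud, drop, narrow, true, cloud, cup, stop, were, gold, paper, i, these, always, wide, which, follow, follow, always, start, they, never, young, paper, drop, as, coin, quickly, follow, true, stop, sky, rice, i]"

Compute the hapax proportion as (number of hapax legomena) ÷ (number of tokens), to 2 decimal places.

Frequencies: narrow:3, paper:3, follow:3, wide:2, cloud:2, drop:2, true:2, stop:2, i:2, always:2, teacher:1, window:1, we:1, cup:1, were:1, gold:1, these:1, which:1, start:1, they:1, … (7 more, each freq 1)
Hapax count = 17; token count = 40.
Ratio = 17 / 40 = 0.43

0.43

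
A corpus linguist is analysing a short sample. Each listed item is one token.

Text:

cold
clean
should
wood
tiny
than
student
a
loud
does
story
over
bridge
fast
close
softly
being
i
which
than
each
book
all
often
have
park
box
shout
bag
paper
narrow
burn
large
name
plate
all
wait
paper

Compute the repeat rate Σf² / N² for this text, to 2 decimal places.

0.03

Frequencies: than:2, all:2, paper:2, cold:1, clean:1, should:1, wood:1, tiny:1, student:1, a:1, loud:1, does:1, story:1, over:1, bridge:1, fast:1, close:1, softly:1, being:1, i:1, … (15 more, each freq 1)
Σf² = 44; N² = 1444
Repeat rate = 44 / 1444 = 0.03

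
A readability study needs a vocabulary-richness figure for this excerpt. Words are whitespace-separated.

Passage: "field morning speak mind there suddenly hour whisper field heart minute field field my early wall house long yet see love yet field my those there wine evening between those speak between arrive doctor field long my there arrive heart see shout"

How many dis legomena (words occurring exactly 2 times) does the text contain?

8

Frequencies: field:6, there:3, my:3, speak:2, heart:2, long:2, yet:2, see:2, those:2, between:2, arrive:2, morning:1, mind:1, suddenly:1, hour:1, whisper:1, minute:1, early:1, wall:1, house:1, … (5 more, each freq 1)
Words with frequency 2: arrive, between, heart, long, see, speak, those, yet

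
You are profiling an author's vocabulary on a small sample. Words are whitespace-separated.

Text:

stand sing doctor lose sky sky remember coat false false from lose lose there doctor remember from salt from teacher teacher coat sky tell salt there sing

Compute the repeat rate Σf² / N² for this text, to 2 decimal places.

0.08

Frequencies: lose:3, sky:3, from:3, sing:2, doctor:2, remember:2, coat:2, false:2, there:2, salt:2, teacher:2, stand:1, tell:1
Σf² = 61; N² = 729
Repeat rate = 61 / 729 = 0.08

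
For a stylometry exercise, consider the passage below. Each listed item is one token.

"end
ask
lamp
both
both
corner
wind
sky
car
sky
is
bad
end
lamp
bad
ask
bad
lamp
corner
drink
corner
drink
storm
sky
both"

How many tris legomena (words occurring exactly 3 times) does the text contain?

Frequencies: lamp:3, both:3, corner:3, sky:3, bad:3, end:2, ask:2, drink:2, wind:1, car:1, is:1, storm:1
Words with frequency 3: bad, both, corner, lamp, sky

5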